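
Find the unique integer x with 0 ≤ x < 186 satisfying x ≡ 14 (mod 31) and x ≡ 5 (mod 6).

Write x = 14 + 31·k. Then 31·k ≡ 5 − 14 ≡ 3 (mod 6).
Need 31⁻¹ mod 6. Extended Euclid on (6, 1):
6 = 6×1 + 0
31⁻¹ ≡ 1 (mod 6), so k ≡ 1·3 ≡ 3 (mod 6).
x = 14 + 31·3 = 107.

107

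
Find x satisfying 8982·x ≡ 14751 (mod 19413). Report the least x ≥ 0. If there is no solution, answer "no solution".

194

First find gcd(8982, 19413):
19413 = 2*8982 + 1449
8982 = 6*1449 + 288
1449 = 5*288 + 9
288 = 32*9 + 0
gcd = 9 and 9 | 14751, so solutions exist. Divide through by 9: 998x ≡ 1639 (mod 2157).
Now find 998⁻¹ mod 2157:
2157 = 2·998 + 161
998 = 6·161 + 32
161 = 5·32 + 1
32 = 32·1 + 0
Back-substitute:
1 = 161 − 5·32
1 = −5·998 + 31·161
1 = 31·2157 − 67·998
So 998·(-67) ≡ 1 (mod 2157), i.e. 998⁻¹ ≡ 2090.
Then x ≡ 2090·1639 ≡ 194 (mod 2157); the smallest non-negative solution is x = 194.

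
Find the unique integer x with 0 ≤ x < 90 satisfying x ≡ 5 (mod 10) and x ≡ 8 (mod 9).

Write x = 5 + 10·k. Then 10·k ≡ 8 − 5 ≡ 3 (mod 9).
Need 10⁻¹ mod 9. Extended Euclid on (9, 1):
9 = 9×1 + 0
10⁻¹ ≡ 1 (mod 9), so k ≡ 1·3 ≡ 3 (mod 9).
x = 5 + 10·3 = 35.

35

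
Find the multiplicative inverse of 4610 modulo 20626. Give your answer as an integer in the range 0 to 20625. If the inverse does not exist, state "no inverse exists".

Euclidean algorithm on 20626, 4610:
20626 = 4·4610 + 2186
4610 = 2·2186 + 238
2186 = 9·238 + 44
238 = 5·44 + 18
44 = 2·18 + 8
18 = 2·8 + 2
8 = 4·2 + 0
Since gcd = 2 > 1, 4610 is not a unit mod 20626.

no inverse exists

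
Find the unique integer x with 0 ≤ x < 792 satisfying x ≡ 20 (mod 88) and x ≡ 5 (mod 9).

Write x = 20 + 88·k. Then 88·k ≡ 5 − 20 ≡ 3 (mod 9).
Need 88⁻¹ mod 9. Extended Euclid on (9, 7):
9 = 1·7 + 2
7 = 3·2 + 1
2 = 2·1 + 0
Back-substitute:
1 = 7 − 3·2
1 = −3·9 + 4·7
88⁻¹ ≡ 4 (mod 9), so k ≡ 4·3 ≡ 3 (mod 9).
x = 20 + 88·3 = 284.

284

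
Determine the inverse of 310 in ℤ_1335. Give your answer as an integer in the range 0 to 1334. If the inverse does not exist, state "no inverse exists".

no inverse exists

Euclidean algorithm on 1335, 310:
1335 = 4×310 + 95
310 = 3×95 + 25
95 = 3×25 + 20
25 = 1×20 + 5
20 = 4×5 + 0
Since gcd = 5 > 1, 310 is not a unit mod 1335.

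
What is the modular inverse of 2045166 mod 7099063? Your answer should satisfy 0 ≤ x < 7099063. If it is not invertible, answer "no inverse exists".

2341435

gcd(7099063, 2045166) by repeated division:
7099063 = 3×2045166 + 963565
2045166 = 2×963565 + 118036
963565 = 8×118036 + 19277
118036 = 6×19277 + 2374
19277 = 8×2374 + 285
2374 = 8×285 + 94
285 = 3×94 + 3
94 = 31×3 + 1
3 = 3×1 + 0
gcd = 1, so the inverse exists. Back-substitute:
1 = 94 − 31·3
1 = −31·285 + 94·94
1 = 94·2374 − 783·285
1 = −783·19277 + 6358·2374
1 = 6358·118036 − 38931·19277
1 = −38931·963565 + 317806·118036
1 = 317806·2045166 − 674543·963565
1 = −674543·7099063 + 2341435·2045166
So 2045166·2341435 ≡ 1 (mod 7099063).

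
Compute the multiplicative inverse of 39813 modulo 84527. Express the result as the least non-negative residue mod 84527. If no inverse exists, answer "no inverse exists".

16626

Extended Euclidean algorithm:
84527 = 2×39813 + 4901
39813 = 8×4901 + 605
4901 = 8×605 + 61
605 = 9×61 + 56
61 = 1×56 + 5
56 = 11×5 + 1
5 = 5×1 + 0
Since gcd(39813, 84527) = 1, back-substitute to write 1 as a combination:
1 = 56 − 11·5
1 = −11·61 + 12·56
1 = 12·605 − 119·61
1 = −119·4901 + 964·605
1 = 964·39813 − 7831·4901
1 = −7831·84527 + 16626·39813
So 39813·16626 ≡ 1 (mod 84527).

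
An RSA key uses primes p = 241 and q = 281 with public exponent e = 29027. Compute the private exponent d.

63563

φ(n) = (p−1)(q−1) = 240·280 = 67200.
Need d with 29027·d ≡ 1 (mod 67200). Apply the extended Euclidean algorithm:
67200 = 2×29027 + 9146
29027 = 3×9146 + 1589
9146 = 5×1589 + 1201
1589 = 1×1201 + 388
1201 = 3×388 + 37
388 = 10×37 + 18
37 = 2×18 + 1
18 = 18×1 + 0
Back-substitute:
1 = 37 − 2·18
1 = −2·388 + 21·37
1 = 21·1201 − 65·388
1 = −65·1589 + 86·1201
1 = 86·9146 − 495·1589
1 = −495·29027 + 1571·9146
1 = 1571·67200 − 3637·29027
So 29027·(-3637) ≡ 1 (mod 67200), hence d ≡ -3637 ≡ 63563 (mod 67200).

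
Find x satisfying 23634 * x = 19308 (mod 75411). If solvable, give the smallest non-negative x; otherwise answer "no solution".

gcd(23634, 75411):
75411 = 3×23634 + 4509
23634 = 5×4509 + 1089
4509 = 4×1089 + 153
1089 = 7×153 + 18
153 = 8×18 + 9
18 = 2×9 + 0
gcd = 9, but 9 ∤ 19308, so the congruence has no solution.

no solution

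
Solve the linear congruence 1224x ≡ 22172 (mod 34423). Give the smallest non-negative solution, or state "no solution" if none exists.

27804

First find gcd(1224, 34423):
34423 = 28*1224 + 151
1224 = 8*151 + 16
151 = 9*16 + 7
16 = 2*7 + 2
7 = 3*2 + 1
2 = 2*1 + 0
gcd = 1, so a unique solution mod 34423 exists.
Back-substitute for the Bézout coefficients:
1 = 7 − 3·2
1 = −3·16 + 7·7
1 = 7·151 − 66·16
1 = −66·1224 + 535·151
1 = 535·34423 − 15046·1224
So 1224·(-15046) ≡ 1 (mod 34423), giving 1224⁻¹ ≡ 19377.
x ≡ 1224⁻¹·22172 ≡ 19377·22172 ≡ 27804 (mod 34423).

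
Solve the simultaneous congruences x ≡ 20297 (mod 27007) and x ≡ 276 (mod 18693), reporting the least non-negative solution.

Write x = 20297 + 27007·k. Then 27007·k ≡ 276 − 20297 ≡ 17365 (mod 18693).
Need 27007⁻¹ mod 18693. Extended Euclid on (18693, 8314):
18693 = 2×8314 + 2065
8314 = 4×2065 + 54
2065 = 38×54 + 13
54 = 4×13 + 2
13 = 6×2 + 1
2 = 2×1 + 0
Back-substitute:
1 = 13 − 6·2
1 = −6·54 + 25·13
1 = 25·2065 − 956·54
1 = −956·8314 + 3849·2065
1 = 3849·18693 − 8654·8314
27007⁻¹ ≡ 10039 (mod 18693), so k ≡ 10039·17365 ≡ 15010 (mod 18693).
x = 20297 + 27007·15010 = 405395367.

405395367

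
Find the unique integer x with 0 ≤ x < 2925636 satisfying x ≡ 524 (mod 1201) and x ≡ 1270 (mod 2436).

464110

Write x = 524 + 1201·k. Then 1201·k ≡ 1270 − 524 ≡ 746 (mod 2436).
Need 1201⁻¹ mod 2436. Extended Euclid on (2436, 1201):
2436 = 2×1201 + 34
1201 = 35×34 + 11
34 = 3×11 + 1
11 = 11×1 + 0
Back-substitute:
1 = 34 − 3·11
1 = −3·1201 + 106·34
1 = 106·2436 − 215·1201
1201⁻¹ ≡ 2221 (mod 2436), so k ≡ 2221·746 ≡ 386 (mod 2436).
x = 524 + 1201·386 = 464110.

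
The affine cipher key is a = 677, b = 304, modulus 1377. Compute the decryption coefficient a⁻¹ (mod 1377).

Apply the Euclidean algorithm to 1377 and 677:
1377 = 2*677 + 23
677 = 29*23 + 10
23 = 2*10 + 3
10 = 3*3 + 1
3 = 3*1 + 0
The gcd is 1. Working backward:
1 = 10 − 3·3
1 = −3·23 + 7·10
1 = 7·677 − 206·23
1 = −206·1377 + 419·677
So 677·419 ≡ 1 (mod 1377).

419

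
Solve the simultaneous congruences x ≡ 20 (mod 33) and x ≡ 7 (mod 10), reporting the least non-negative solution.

Write x = 20 + 33·k. Then 33·k ≡ 7 − 20 ≡ 7 (mod 10).
Need 33⁻¹ mod 10. Extended Euclid on (10, 3):
10 = 3*3 + 1
3 = 3*1 + 0
Back-substitute:
1 = 10 − 3·3
33⁻¹ ≡ 7 (mod 10), so k ≡ 7·7 ≡ 9 (mod 10).
x = 20 + 33·9 = 317.

317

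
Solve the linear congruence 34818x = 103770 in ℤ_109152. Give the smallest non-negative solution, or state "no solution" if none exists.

3837

First find gcd(34818, 109152):
109152 = 3*34818 + 4698
34818 = 7*4698 + 1932
4698 = 2*1932 + 834
1932 = 2*834 + 264
834 = 3*264 + 42
264 = 6*42 + 12
42 = 3*12 + 6
12 = 2*6 + 0
gcd = 6 and 6 | 103770, so solutions exist. Divide through by 6: 5803x ≡ 17295 (mod 18192).
Now find 5803⁻¹ mod 18192:
18192 = 3*5803 + 783
5803 = 7*783 + 322
783 = 2*322 + 139
322 = 2*139 + 44
139 = 3*44 + 7
44 = 6*7 + 2
7 = 3*2 + 1
2 = 2*1 + 0
Back-substitute:
1 = 7 − 3·2
1 = −3·44 + 19·7
1 = 19·139 − 60·44
1 = −60·322 + 139·139
1 = 139·783 − 338·322
1 = −338·5803 + 2505·783
1 = 2505·18192 − 7853·5803
So 5803·(-7853) ≡ 1 (mod 18192), i.e. 5803⁻¹ ≡ 10339.
Then x ≡ 10339·17295 ≡ 3837 (mod 18192); the smallest non-negative solution is x = 3837.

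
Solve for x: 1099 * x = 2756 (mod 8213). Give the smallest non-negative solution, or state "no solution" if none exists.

5712

First find gcd(1099, 8213):
8213 = 7·1099 + 520
1099 = 2·520 + 59
520 = 8·59 + 48
59 = 1·48 + 11
48 = 4·11 + 4
11 = 2·4 + 3
4 = 1·3 + 1
3 = 3·1 + 0
gcd = 1, so a unique solution mod 8213 exists.
Back-substitute for the Bézout coefficients:
1 = 4 − 3
1 = −11 + 3·4
1 = 3·48 − 13·11
1 = −13·59 + 16·48
1 = 16·520 − 141·59
1 = −141·1099 + 298·520
1 = 298·8213 − 2227·1099
So 1099·(-2227) ≡ 1 (mod 8213), giving 1099⁻¹ ≡ 5986.
x ≡ 1099⁻¹·2756 ≡ 5986·2756 ≡ 5712 (mod 8213).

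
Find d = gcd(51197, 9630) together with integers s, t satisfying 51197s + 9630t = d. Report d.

Repeated division:
51197 = 5·9630 + 3047
9630 = 3·3047 + 489
3047 = 6·489 + 113
489 = 4·113 + 37
113 = 3·37 + 2
37 = 18·2 + 1
2 = 2·1 + 0
gcd(51197, 9630) = 1.
Express as a combination:
1 = 37 − 18·2
1 = −18·113 + 55·37
1 = 55·489 − 238·113
1 = −238·3047 + 1483·489
1 = 1483·9630 − 4687·3047
1 = −4687·51197 + 24918·9630
So 1 = (-4687)·51197 + (24918)·9630.

1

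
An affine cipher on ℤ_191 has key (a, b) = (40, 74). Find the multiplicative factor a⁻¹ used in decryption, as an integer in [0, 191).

43

Apply the Euclidean algorithm to 191 and 40:
191 = 4×40 + 31
40 = 1×31 + 9
31 = 3×9 + 4
9 = 2×4 + 1
4 = 4×1 + 0
The gcd is 1. Working backward:
1 = 9 − 2·4
1 = −2·31 + 7·9
1 = 7·40 − 9·31
1 = −9·191 + 43·40
So 40·43 ≡ 1 (mod 191).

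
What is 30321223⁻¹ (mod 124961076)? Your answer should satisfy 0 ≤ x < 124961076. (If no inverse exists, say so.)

Extended Euclidean algorithm:
124961076 = 4*30321223 + 3676184
30321223 = 8*3676184 + 911751
3676184 = 4*911751 + 29180
911751 = 31*29180 + 7171
29180 = 4*7171 + 496
7171 = 14*496 + 227
496 = 2*227 + 42
227 = 5*42 + 17
42 = 2*17 + 8
17 = 2*8 + 1
8 = 8*1 + 0
gcd = 1, so the inverse exists. Back-substitute:
1 = 17 − 2·8
1 = −2·42 + 5·17
1 = 5·227 − 27·42
1 = −27·496 + 59·227
1 = 59·7171 − 853·496
1 = −853·29180 + 3471·7171
1 = 3471·911751 − 108454·29180
1 = −108454·3676184 + 437287·911751
1 = 437287·30321223 − 3606750·3676184
1 = −3606750·124961076 + 14864287·30321223
So 30321223·14864287 ≡ 1 (mod 124961076).

14864287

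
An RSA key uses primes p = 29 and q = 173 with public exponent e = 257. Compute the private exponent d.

4385

φ(n) = (p−1)(q−1) = 28·172 = 4816.
Need d with 257·d ≡ 1 (mod 4816). Apply the extended Euclidean algorithm:
4816 = 18*257 + 190
257 = 1*190 + 67
190 = 2*67 + 56
67 = 1*56 + 11
56 = 5*11 + 1
11 = 11*1 + 0
Back-substitute:
1 = 56 − 5·11
1 = −5·67 + 6·56
1 = 6·190 − 17·67
1 = −17·257 + 23·190
1 = 23·4816 − 431·257
So 257·(-431) ≡ 1 (mod 4816), hence d ≡ -431 ≡ 4385 (mod 4816).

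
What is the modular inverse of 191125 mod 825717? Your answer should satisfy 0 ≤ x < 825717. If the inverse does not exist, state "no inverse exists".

gcd(825717, 191125) by repeated division:
825717 = 4·191125 + 61217
191125 = 3·61217 + 7474
61217 = 8·7474 + 1425
7474 = 5·1425 + 349
1425 = 4·349 + 29
349 = 12·29 + 1
29 = 29·1 + 0
Since gcd(191125, 825717) = 1, back-substitute to write 1 as a combination:
1 = 349 − 12·29
1 = −12·1425 + 49·349
1 = 49·7474 − 257·1425
1 = −257·61217 + 2105·7474
1 = 2105·191125 − 6572·61217
1 = −6572·825717 + 28393·191125
So 191125·28393 ≡ 1 (mod 825717).

28393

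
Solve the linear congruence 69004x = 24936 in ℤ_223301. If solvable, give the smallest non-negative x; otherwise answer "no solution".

gcd(69004, 223301):
223301 = 3×69004 + 16289
69004 = 4×16289 + 3848
16289 = 4×3848 + 897
3848 = 4×897 + 260
897 = 3×260 + 117
260 = 2×117 + 26
117 = 4×26 + 13
26 = 2×13 + 0
gcd = 13, but 13 ∤ 24936, so the congruence has no solution.

no solution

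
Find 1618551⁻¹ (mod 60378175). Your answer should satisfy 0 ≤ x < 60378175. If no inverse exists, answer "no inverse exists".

no inverse exists

Euclidean algorithm on 60378175, 1618551:
60378175 = 37·1618551 + 491788
1618551 = 3·491788 + 143187
491788 = 3·143187 + 62227
143187 = 2·62227 + 18733
62227 = 3·18733 + 6028
18733 = 3·6028 + 649
6028 = 9·649 + 187
649 = 3·187 + 88
187 = 2·88 + 11
88 = 8·11 + 0
The gcd is 11, not 1, hence no inverse exists.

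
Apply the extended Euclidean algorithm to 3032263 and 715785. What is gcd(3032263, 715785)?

1

Repeated division:
3032263 = 4*715785 + 169123
715785 = 4*169123 + 39293
169123 = 4*39293 + 11951
39293 = 3*11951 + 3440
11951 = 3*3440 + 1631
3440 = 2*1631 + 178
1631 = 9*178 + 29
178 = 6*29 + 4
29 = 7*4 + 1
4 = 4*1 + 0
gcd(3032263, 715785) = 1.
Working backward:
1 = 29 − 7·4
1 = −7·178 + 43·29
1 = 43·1631 − 394·178
1 = −394·3440 + 831·1631
1 = 831·11951 − 2887·3440
1 = −2887·39293 + 9492·11951
1 = 9492·169123 − 40855·39293
1 = −40855·715785 + 172912·169123
1 = 172912·3032263 − 732503·715785
So 1 = (172912)·3032263 + (-732503)·715785.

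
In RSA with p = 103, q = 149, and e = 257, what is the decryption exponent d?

13745

φ(n) = (p−1)(q−1) = 102·148 = 15096.
Need d with 257·d ≡ 1 (mod 15096). Apply the extended Euclidean algorithm:
15096 = 58×257 + 190
257 = 1×190 + 67
190 = 2×67 + 56
67 = 1×56 + 11
56 = 5×11 + 1
11 = 11×1 + 0
Back-substitute:
1 = 56 − 5·11
1 = −5·67 + 6·56
1 = 6·190 − 17·67
1 = −17·257 + 23·190
1 = 23·15096 − 1351·257
So 257·(-1351) ≡ 1 (mod 15096), hence d ≡ -1351 ≡ 13745 (mod 15096).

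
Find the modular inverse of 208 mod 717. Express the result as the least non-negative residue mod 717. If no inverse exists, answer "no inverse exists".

424

Apply the Euclidean algorithm to 717 and 208:
717 = 3×208 + 93
208 = 2×93 + 22
93 = 4×22 + 5
22 = 4×5 + 2
5 = 2×2 + 1
2 = 2×1 + 0
Since gcd(208, 717) = 1, back-substitute to write 1 as a combination:
1 = 5 − 2·2
1 = −2·22 + 9·5
1 = 9·93 − 38·22
1 = −38·208 + 85·93
1 = 85·717 − 293·208
So 208·(-293) ≡ 1 (mod 717), and -293 ≡ 424 (mod 717).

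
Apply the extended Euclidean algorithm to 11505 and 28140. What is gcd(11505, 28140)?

15

Euclidean algorithm:
28140 = 2*11505 + 5130
11505 = 2*5130 + 1245
5130 = 4*1245 + 150
1245 = 8*150 + 45
150 = 3*45 + 15
45 = 3*15 + 0
gcd(11505, 28140) = 15.
Working backward:
15 = 150 − 3·45
15 = −3·1245 + 25·150
15 = 25·5130 − 103·1245
15 = −103·11505 + 231·5130
15 = 231·28140 − 565·11505
So 15 = (231)·28140 + (-565)·11505.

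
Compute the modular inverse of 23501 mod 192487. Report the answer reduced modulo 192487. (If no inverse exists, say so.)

160986

gcd(192487, 23501) by repeated division:
192487 = 8×23501 + 4479
23501 = 5×4479 + 1106
4479 = 4×1106 + 55
1106 = 20×55 + 6
55 = 9×6 + 1
6 = 6×1 + 0
Since gcd(23501, 192487) = 1, back-substitute to write 1 as a combination:
1 = 55 − 9·6
1 = −9·1106 + 181·55
1 = 181·4479 − 733·1106
1 = −733·23501 + 3846·4479
1 = 3846·192487 − 31501·23501
So 23501·(-31501) ≡ 1 (mod 192487), and -31501 ≡ 160986 (mod 192487).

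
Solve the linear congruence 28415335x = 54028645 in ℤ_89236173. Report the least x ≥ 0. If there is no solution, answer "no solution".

no solution

gcd(28415335, 89236173):
89236173 = 3·28415335 + 3990168
28415335 = 7·3990168 + 484159
3990168 = 8·484159 + 116896
484159 = 4·116896 + 16575
116896 = 7·16575 + 871
16575 = 19·871 + 26
871 = 33·26 + 13
26 = 2·13 + 0
gcd = 13, but 13 ∤ 54028645, so the congruence has no solution.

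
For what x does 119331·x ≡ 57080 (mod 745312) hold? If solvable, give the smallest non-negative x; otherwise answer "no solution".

First find gcd(119331, 745312):
745312 = 6·119331 + 29326
119331 = 4·29326 + 2027
29326 = 14·2027 + 948
2027 = 2·948 + 131
948 = 7·131 + 31
131 = 4·31 + 7
31 = 4·7 + 3
7 = 2·3 + 1
3 = 3·1 + 0
gcd = 1, so a unique solution mod 745312 exists.
Back-substitute for the Bézout coefficients:
1 = 7 − 2·3
1 = −2·31 + 9·7
1 = 9·131 − 38·31
1 = −38·948 + 275·131
1 = 275·2027 − 588·948
1 = −588·29326 + 8507·2027
1 = 8507·119331 − 34616·29326
1 = −34616·745312 + 216203·119331
So 119331·(216203) ≡ 1 (mod 745312), giving 119331⁻¹ ≡ 216203.
x ≡ 119331⁻¹·57080 ≡ 216203·57080 ≡ 736456 (mod 745312).

736456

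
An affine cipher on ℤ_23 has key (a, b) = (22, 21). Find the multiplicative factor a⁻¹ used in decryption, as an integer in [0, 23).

Run Euclid on (23, 22):
23 = 1·22 + 1
22 = 22·1 + 0
The gcd is 1. Working backward:
1 = 23 − 22
Hence 22⁻¹ ≡ -1 ≡ 22 (mod 23).

22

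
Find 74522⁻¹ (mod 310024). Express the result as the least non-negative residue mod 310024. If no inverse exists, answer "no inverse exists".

no inverse exists

Compute gcd(74522, 310024):
310024 = 4*74522 + 11936
74522 = 6*11936 + 2906
11936 = 4*2906 + 312
2906 = 9*312 + 98
312 = 3*98 + 18
98 = 5*18 + 8
18 = 2*8 + 2
8 = 4*2 + 0
gcd(74522, 310024) = 2 ≠ 1, so 74522 has no multiplicative inverse modulo 310024.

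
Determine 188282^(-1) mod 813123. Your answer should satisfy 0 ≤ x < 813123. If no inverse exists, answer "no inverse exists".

Extended Euclidean algorithm:
813123 = 4×188282 + 59995
188282 = 3×59995 + 8297
59995 = 7×8297 + 1916
8297 = 4×1916 + 633
1916 = 3×633 + 17
633 = 37×17 + 4
17 = 4×4 + 1
4 = 4×1 + 0
Since gcd(188282, 813123) = 1, back-substitute to write 1 as a combination:
1 = 17 − 4·4
1 = −4·633 + 149·17
1 = 149·1916 − 451·633
1 = −451·8297 + 1953·1916
1 = 1953·59995 − 14122·8297
1 = −14122·188282 + 44319·59995
1 = 44319·813123 − 191398·188282
Hence 188282⁻¹ ≡ -191398 ≡ 621725 (mod 813123).

621725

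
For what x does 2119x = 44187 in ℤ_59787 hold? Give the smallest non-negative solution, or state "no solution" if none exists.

303

First find gcd(2119, 59787):
59787 = 28*2119 + 455
2119 = 4*455 + 299
455 = 1*299 + 156
299 = 1*156 + 143
156 = 1*143 + 13
143 = 11*13 + 0
gcd = 13 and 13 | 44187, so solutions exist. Divide through by 13: 163x ≡ 3399 (mod 4599).
Now find 163⁻¹ mod 4599:
4599 = 28×163 + 35
163 = 4×35 + 23
35 = 1×23 + 12
23 = 1×12 + 11
12 = 1×11 + 1
11 = 11×1 + 0
Back-substitute:
1 = 12 − 11
1 = −23 + 2·12
1 = 2·35 − 3·23
1 = −3·163 + 14·35
1 = 14·4599 − 395·163
So 163·(-395) ≡ 1 (mod 4599), i.e. 163⁻¹ ≡ 4204.
Then x ≡ 4204·3399 ≡ 303 (mod 4599); the smallest non-negative solution is x = 303.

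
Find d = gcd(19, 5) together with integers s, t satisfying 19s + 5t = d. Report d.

1

Apply Euclid's algorithm to 19 and 5:
19 = 3*5 + 4
5 = 1*4 + 1
4 = 4*1 + 0
gcd(19, 5) = 1.
Express as a combination:
1 = 5 − 4
1 = −19 + 4·5
So 1 = (-1)·19 + (4)·5.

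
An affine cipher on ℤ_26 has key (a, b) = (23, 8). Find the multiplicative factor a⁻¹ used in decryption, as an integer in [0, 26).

17

gcd(26, 23) by repeated division:
26 = 1·23 + 3
23 = 7·3 + 2
3 = 1·2 + 1
2 = 2·1 + 0
The gcd is 1. Working backward:
1 = 3 − 2
1 = −23 + 8·3
1 = 8·26 − 9·23
So 23·(-9) ≡ 1 (mod 26), and -9 ≡ 17 (mod 26).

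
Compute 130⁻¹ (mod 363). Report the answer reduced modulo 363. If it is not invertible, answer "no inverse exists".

Run Euclid on (363, 130):
363 = 2×130 + 103
130 = 1×103 + 27
103 = 3×27 + 22
27 = 1×22 + 5
22 = 4×5 + 2
5 = 2×2 + 1
2 = 2×1 + 0
Since gcd(130, 363) = 1, back-substitute to write 1 as a combination:
1 = 5 − 2·2
1 = −2·22 + 9·5
1 = 9·27 − 11·22
1 = −11·103 + 42·27
1 = 42·130 − 53·103
1 = −53·363 + 148·130
So 130·148 ≡ 1 (mod 363).

148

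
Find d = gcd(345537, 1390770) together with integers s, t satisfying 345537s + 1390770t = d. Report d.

9

Apply Euclid's algorithm to 1390770 and 345537:
1390770 = 4*345537 + 8622
345537 = 40*8622 + 657
8622 = 13*657 + 81
657 = 8*81 + 9
81 = 9*9 + 0
gcd(345537, 1390770) = 9.
Back-substituting:
9 = 657 − 8·81
9 = −8·8622 + 105·657
9 = 105·345537 − 4208·8622
9 = −4208·1390770 + 16937·345537
So 9 = (-4208)·1390770 + (16937)·345537.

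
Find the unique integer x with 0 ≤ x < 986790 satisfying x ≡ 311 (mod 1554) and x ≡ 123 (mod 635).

Write x = 311 + 1554·k. Then 1554·k ≡ 123 − 311 ≡ 447 (mod 635).
Need 1554⁻¹ mod 635. Extended Euclid on (635, 284):
635 = 2*284 + 67
284 = 4*67 + 16
67 = 4*16 + 3
16 = 5*3 + 1
3 = 3*1 + 0
Back-substitute:
1 = 16 − 5·3
1 = −5·67 + 21·16
1 = 21·284 − 89·67
1 = −89·635 + 199·284
1554⁻¹ ≡ 199 (mod 635), so k ≡ 199·447 ≡ 53 (mod 635).
x = 311 + 1554·53 = 82673.

82673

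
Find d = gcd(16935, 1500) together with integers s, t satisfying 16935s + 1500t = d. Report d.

15

Repeated division:
16935 = 11*1500 + 435
1500 = 3*435 + 195
435 = 2*195 + 45
195 = 4*45 + 15
45 = 3*15 + 0
gcd(16935, 1500) = 15.
Back-substituting:
15 = 195 − 4·45
15 = −4·435 + 9·195
15 = 9·1500 − 31·435
15 = −31·16935 + 350·1500
So 15 = (-31)·16935 + (350)·1500.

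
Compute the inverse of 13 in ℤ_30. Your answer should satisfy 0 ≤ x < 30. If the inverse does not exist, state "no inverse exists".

7

Apply the Euclidean algorithm to 30 and 13:
30 = 2*13 + 4
13 = 3*4 + 1
4 = 4*1 + 0
Since gcd(13, 30) = 1, back-substitute to write 1 as a combination:
1 = 13 − 3·4
1 = −3·30 + 7·13
So 13·7 ≡ 1 (mod 30).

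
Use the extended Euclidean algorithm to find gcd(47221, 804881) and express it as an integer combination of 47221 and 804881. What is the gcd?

Euclidean algorithm:
804881 = 17*47221 + 2124
47221 = 22*2124 + 493
2124 = 4*493 + 152
493 = 3*152 + 37
152 = 4*37 + 4
37 = 9*4 + 1
4 = 4*1 + 0
gcd(47221, 804881) = 1.
Back-substituting:
1 = 37 − 9·4
1 = −9·152 + 37·37
1 = 37·493 − 120·152
1 = −120·2124 + 517·493
1 = 517·47221 − 11494·2124
1 = −11494·804881 + 195915·47221
So 1 = (-11494)·804881 + (195915)·47221.

1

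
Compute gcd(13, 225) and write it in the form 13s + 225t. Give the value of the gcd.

1

Euclidean algorithm:
225 = 17×13 + 4
13 = 3×4 + 1
4 = 4×1 + 0
gcd(13, 225) = 1.
Working backward:
1 = 13 − 3·4
1 = −3·225 + 52·13
So 1 = (-3)·225 + (52)·13.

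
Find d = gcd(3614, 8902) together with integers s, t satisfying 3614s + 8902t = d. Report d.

2

Repeated division:
8902 = 2*3614 + 1674
3614 = 2*1674 + 266
1674 = 6*266 + 78
266 = 3*78 + 32
78 = 2*32 + 14
32 = 2*14 + 4
14 = 3*4 + 2
4 = 2*2 + 0
gcd(3614, 8902) = 2.
Back-substituting:
2 = 14 − 3·4
2 = −3·32 + 7·14
2 = 7·78 − 17·32
2 = −17·266 + 58·78
2 = 58·1674 − 365·266
2 = −365·3614 + 788·1674
2 = 788·8902 − 1941·3614
So 2 = (788)·8902 + (-1941)·3614.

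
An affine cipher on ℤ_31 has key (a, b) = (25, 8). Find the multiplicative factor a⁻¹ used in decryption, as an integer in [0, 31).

gcd(31, 25) by repeated division:
31 = 1*25 + 6
25 = 4*6 + 1
6 = 6*1 + 0
The gcd is 1. Working backward:
1 = 25 − 4·6
1 = −4·31 + 5·25
So 25·5 ≡ 1 (mod 31).

5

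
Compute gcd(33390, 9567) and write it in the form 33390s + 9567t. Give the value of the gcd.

9

Apply Euclid's algorithm to 33390 and 9567:
33390 = 3·9567 + 4689
9567 = 2·4689 + 189
4689 = 24·189 + 153
189 = 1·153 + 36
153 = 4·36 + 9
36 = 4·9 + 0
gcd(33390, 9567) = 9.
Back-substituting:
9 = 153 − 4·36
9 = −4·189 + 5·153
9 = 5·4689 − 124·189
9 = −124·9567 + 253·4689
9 = 253·33390 − 883·9567
So 9 = (253)·33390 + (-883)·9567.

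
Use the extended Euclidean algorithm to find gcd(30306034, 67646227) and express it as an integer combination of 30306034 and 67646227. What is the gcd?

11

Euclidean algorithm:
67646227 = 2·30306034 + 7034159
30306034 = 4·7034159 + 2169398
7034159 = 3·2169398 + 525965
2169398 = 4·525965 + 65538
525965 = 8·65538 + 1661
65538 = 39·1661 + 759
1661 = 2·759 + 143
759 = 5·143 + 44
143 = 3·44 + 11
44 = 4·11 + 0
gcd(30306034, 67646227) = 11.
Back-substituting:
11 = 143 − 3·44
11 = −3·759 + 16·143
11 = 16·1661 − 35·759
11 = −35·65538 + 1381·1661
11 = 1381·525965 − 11083·65538
11 = −11083·2169398 + 45713·525965
11 = 45713·7034159 − 148222·2169398
11 = −148222·30306034 + 638601·7034159
11 = 638601·67646227 − 1425424·30306034
So 11 = (638601)·67646227 + (-1425424)·30306034.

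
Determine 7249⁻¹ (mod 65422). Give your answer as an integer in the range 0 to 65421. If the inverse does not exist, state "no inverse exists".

58193

Run Euclid on (65422, 7249):
65422 = 9·7249 + 181
7249 = 40·181 + 9
181 = 20·9 + 1
9 = 9·1 + 0
Since gcd(7249, 65422) = 1, back-substitute to write 1 as a combination:
1 = 181 − 20·9
1 = −20·7249 + 801·181
1 = 801·65422 − 7229·7249
So 7249·(-7229) ≡ 1 (mod 65422), and -7229 ≡ 58193 (mod 65422).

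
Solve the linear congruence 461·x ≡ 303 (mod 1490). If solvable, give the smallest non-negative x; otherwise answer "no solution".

First find gcd(461, 1490):
1490 = 3*461 + 107
461 = 4*107 + 33
107 = 3*33 + 8
33 = 4*8 + 1
8 = 8*1 + 0
gcd = 1, so a unique solution mod 1490 exists.
Back-substitute for the Bézout coefficients:
1 = 33 − 4·8
1 = −4·107 + 13·33
1 = 13·461 − 56·107
1 = −56·1490 + 181·461
So 461·(181) ≡ 1 (mod 1490), giving 461⁻¹ ≡ 181.
x ≡ 461⁻¹·303 ≡ 181·303 ≡ 1203 (mod 1490).

1203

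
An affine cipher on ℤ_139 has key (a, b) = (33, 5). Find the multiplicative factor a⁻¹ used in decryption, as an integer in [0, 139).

Apply the Euclidean algorithm to 139 and 33:
139 = 4·33 + 7
33 = 4·7 + 5
7 = 1·5 + 2
5 = 2·2 + 1
2 = 2·1 + 0
The gcd is 1. Working backward:
1 = 5 − 2·2
1 = −2·7 + 3·5
1 = 3·33 − 14·7
1 = −14·139 + 59·33
So 33·59 ≡ 1 (mod 139).

59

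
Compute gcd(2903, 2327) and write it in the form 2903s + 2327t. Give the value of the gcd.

Euclidean algorithm:
2903 = 1×2327 + 576
2327 = 4×576 + 23
576 = 25×23 + 1
23 = 23×1 + 0
gcd(2903, 2327) = 1.
Working backward:
1 = 576 − 25·23
1 = −25·2327 + 101·576
1 = 101·2903 − 126·2327
So 1 = (101)·2903 + (-126)·2327.

1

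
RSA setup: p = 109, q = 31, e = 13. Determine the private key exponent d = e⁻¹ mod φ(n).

997

φ(n) = (p−1)(q−1) = 108·30 = 3240.
Need d with 13·d ≡ 1 (mod 3240). Apply the extended Euclidean algorithm:
3240 = 249*13 + 3
13 = 4*3 + 1
3 = 3*1 + 0
Back-substitute:
1 = 13 − 4·3
1 = −4·3240 + 997·13
So 13·997 ≡ 1 (mod 3240), hence d = 997.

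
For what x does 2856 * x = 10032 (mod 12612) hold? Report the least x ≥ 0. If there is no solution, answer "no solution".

83

First find gcd(2856, 12612):
12612 = 4*2856 + 1188
2856 = 2*1188 + 480
1188 = 2*480 + 228
480 = 2*228 + 24
228 = 9*24 + 12
24 = 2*12 + 0
gcd = 12 and 12 | 10032, so solutions exist. Divide through by 12: 238x ≡ 836 (mod 1051).
Now find 238⁻¹ mod 1051:
1051 = 4×238 + 99
238 = 2×99 + 40
99 = 2×40 + 19
40 = 2×19 + 2
19 = 9×2 + 1
2 = 2×1 + 0
Back-substitute:
1 = 19 − 9·2
1 = −9·40 + 19·19
1 = 19·99 − 47·40
1 = −47·238 + 113·99
1 = 113·1051 − 499·238
So 238·(-499) ≡ 1 (mod 1051), i.e. 238⁻¹ ≡ 552.
Then x ≡ 552·836 ≡ 83 (mod 1051); the smallest non-negative solution is x = 83.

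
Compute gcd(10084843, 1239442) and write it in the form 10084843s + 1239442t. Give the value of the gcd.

Repeated division:
10084843 = 8×1239442 + 169307
1239442 = 7×169307 + 54293
169307 = 3×54293 + 6428
54293 = 8×6428 + 2869
6428 = 2×2869 + 690
2869 = 4×690 + 109
690 = 6×109 + 36
109 = 3×36 + 1
36 = 36×1 + 0
gcd(10084843, 1239442) = 1.
Back-substituting:
1 = 109 − 3·36
1 = −3·690 + 19·109
1 = 19·2869 − 79·690
1 = −79·6428 + 177·2869
1 = 177·54293 − 1495·6428
1 = −1495·169307 + 4662·54293
1 = 4662·1239442 − 34129·169307
1 = −34129·10084843 + 277694·1239442
So 1 = (-34129)·10084843 + (277694)·1239442.

1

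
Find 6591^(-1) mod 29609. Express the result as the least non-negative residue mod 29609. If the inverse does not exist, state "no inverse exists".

9088

Apply the Euclidean algorithm to 29609 and 6591:
29609 = 4×6591 + 3245
6591 = 2×3245 + 101
3245 = 32×101 + 13
101 = 7×13 + 10
13 = 1×10 + 3
10 = 3×3 + 1
3 = 3×1 + 0
Since gcd(6591, 29609) = 1, back-substitute to write 1 as a combination:
1 = 10 − 3·3
1 = −3·13 + 4·10
1 = 4·101 − 31·13
1 = −31·3245 + 996·101
1 = 996·6591 − 2023·3245
1 = −2023·29609 + 9088·6591
So 6591·9088 ≡ 1 (mod 29609).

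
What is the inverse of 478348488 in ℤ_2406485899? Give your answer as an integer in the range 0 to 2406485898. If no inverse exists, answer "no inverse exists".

1133431813

Apply the Euclidean algorithm to 2406485899 and 478348488:
2406485899 = 5*478348488 + 14743459
478348488 = 32*14743459 + 6557800
14743459 = 2*6557800 + 1627859
6557800 = 4*1627859 + 46364
1627859 = 35*46364 + 5119
46364 = 9*5119 + 293
5119 = 17*293 + 138
293 = 2*138 + 17
138 = 8*17 + 2
17 = 8*2 + 1
2 = 2*1 + 0
gcd = 1, so the inverse exists. Back-substitute:
1 = 17 − 8·2
1 = −8·138 + 65·17
1 = 65·293 − 138·138
1 = −138·5119 + 2411·293
1 = 2411·46364 − 21837·5119
1 = −21837·1627859 + 766706·46364
1 = 766706·6557800 − 3088661·1627859
1 = −3088661·14743459 + 6944028·6557800
1 = 6944028·478348488 − 225297557·14743459
1 = −225297557·2406485899 + 1133431813·478348488
So 478348488·1133431813 ≡ 1 (mod 2406485899).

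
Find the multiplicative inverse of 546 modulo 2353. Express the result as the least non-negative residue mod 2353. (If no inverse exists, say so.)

Compute gcd(546, 2353):
2353 = 4*546 + 169
546 = 3*169 + 39
169 = 4*39 + 13
39 = 3*13 + 0
The gcd is 13, not 1, hence no inverse exists.

no inverse exists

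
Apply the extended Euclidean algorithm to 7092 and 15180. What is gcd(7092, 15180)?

Euclidean algorithm:
15180 = 2×7092 + 996
7092 = 7×996 + 120
996 = 8×120 + 36
120 = 3×36 + 12
36 = 3×12 + 0
gcd(7092, 15180) = 12.
Express as a combination:
12 = 120 − 3·36
12 = −3·996 + 25·120
12 = 25·7092 − 178·996
12 = −178·15180 + 381·7092
So 12 = (-178)·15180 + (381)·7092.

12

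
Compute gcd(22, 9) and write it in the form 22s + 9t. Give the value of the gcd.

Euclidean algorithm:
22 = 2*9 + 4
9 = 2*4 + 1
4 = 4*1 + 0
gcd(22, 9) = 1.
Express as a combination:
1 = 9 − 2·4
1 = −2·22 + 5·9
So 1 = (-2)·22 + (5)·9.

1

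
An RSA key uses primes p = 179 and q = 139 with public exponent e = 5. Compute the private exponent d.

4913

φ(n) = (p−1)(q−1) = 178·138 = 24564.
Need d with 5·d ≡ 1 (mod 24564). Apply the extended Euclidean algorithm:
24564 = 4912*5 + 4
5 = 1*4 + 1
4 = 4*1 + 0
Back-substitute:
1 = 5 − 4
1 = −24564 + 4913·5
So 5·4913 ≡ 1 (mod 24564), hence d = 4913.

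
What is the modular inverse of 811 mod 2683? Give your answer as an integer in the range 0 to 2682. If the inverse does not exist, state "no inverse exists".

Apply the Euclidean algorithm to 2683 and 811:
2683 = 3·811 + 250
811 = 3·250 + 61
250 = 4·61 + 6
61 = 10·6 + 1
6 = 6·1 + 0
The gcd is 1. Working backward:
1 = 61 − 10·6
1 = −10·250 + 41·61
1 = 41·811 − 133·250
1 = −133·2683 + 440·811
So 811·440 ≡ 1 (mod 2683).

440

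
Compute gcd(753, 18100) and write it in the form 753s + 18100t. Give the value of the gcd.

Repeated division:
18100 = 24*753 + 28
753 = 26*28 + 25
28 = 1*25 + 3
25 = 8*3 + 1
3 = 3*1 + 0
gcd(753, 18100) = 1.
Back-substituting:
1 = 25 − 8·3
1 = −8·28 + 9·25
1 = 9·753 − 242·28
1 = −242·18100 + 5817·753
So 1 = (-242)·18100 + (5817)·753.

1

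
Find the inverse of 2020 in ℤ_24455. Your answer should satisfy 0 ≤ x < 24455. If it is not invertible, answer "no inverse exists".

Compute gcd(2020, 24455):
24455 = 12·2020 + 215
2020 = 9·215 + 85
215 = 2·85 + 45
85 = 1·45 + 40
45 = 1·40 + 5
40 = 8·5 + 0
The gcd is 5, not 1, hence no inverse exists.

no inverse exists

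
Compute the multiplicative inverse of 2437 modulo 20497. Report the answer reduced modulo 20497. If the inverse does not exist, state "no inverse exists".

Apply the Euclidean algorithm to 20497 and 2437:
20497 = 8*2437 + 1001
2437 = 2*1001 + 435
1001 = 2*435 + 131
435 = 3*131 + 42
131 = 3*42 + 5
42 = 8*5 + 2
5 = 2*2 + 1
2 = 2*1 + 0
Since gcd(2437, 20497) = 1, back-substitute to write 1 as a combination:
1 = 5 − 2·2
1 = −2·42 + 17·5
1 = 17·131 − 53·42
1 = −53·435 + 176·131
1 = 176·1001 − 405·435
1 = −405·2437 + 986·1001
1 = 986·20497 − 8293·2437
Hence 2437⁻¹ ≡ -8293 ≡ 12204 (mod 20497).

12204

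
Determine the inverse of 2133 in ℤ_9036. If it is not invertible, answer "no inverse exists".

no inverse exists

Compute gcd(2133, 9036):
9036 = 4·2133 + 504
2133 = 4·504 + 117
504 = 4·117 + 36
117 = 3·36 + 9
36 = 4·9 + 0
Since gcd = 9 > 1, 2133 is not a unit mod 9036.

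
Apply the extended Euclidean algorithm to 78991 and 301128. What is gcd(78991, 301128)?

Apply Euclid's algorithm to 301128 and 78991:
301128 = 3·78991 + 64155
78991 = 1·64155 + 14836
64155 = 4·14836 + 4811
14836 = 3·4811 + 403
4811 = 11·403 + 378
403 = 1·378 + 25
378 = 15·25 + 3
25 = 8·3 + 1
3 = 3·1 + 0
gcd(78991, 301128) = 1.
Working backward:
1 = 25 − 8·3
1 = −8·378 + 121·25
1 = 121·403 − 129·378
1 = −129·4811 + 1540·403
1 = 1540·14836 − 4749·4811
1 = −4749·64155 + 20536·14836
1 = 20536·78991 − 25285·64155
1 = −25285·301128 + 96391·78991
So 1 = (-25285)·301128 + (96391)·78991.

1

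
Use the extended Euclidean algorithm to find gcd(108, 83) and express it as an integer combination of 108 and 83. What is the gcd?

1

Apply Euclid's algorithm to 108 and 83:
108 = 1*83 + 25
83 = 3*25 + 8
25 = 3*8 + 1
8 = 8*1 + 0
gcd(108, 83) = 1.
Express as a combination:
1 = 25 − 3·8
1 = −3·83 + 10·25
1 = 10·108 − 13·83
So 1 = (10)·108 + (-13)·83.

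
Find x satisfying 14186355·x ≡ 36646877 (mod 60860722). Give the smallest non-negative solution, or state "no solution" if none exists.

7836017

First find gcd(14186355, 60860722):
60860722 = 4*14186355 + 4115302
14186355 = 3*4115302 + 1840449
4115302 = 2*1840449 + 434404
1840449 = 4*434404 + 102833
434404 = 4*102833 + 23072
102833 = 4*23072 + 10545
23072 = 2*10545 + 1982
10545 = 5*1982 + 635
1982 = 3*635 + 77
635 = 8*77 + 19
77 = 4*19 + 1
19 = 19*1 + 0
gcd = 1, so a unique solution mod 60860722 exists.
Back-substitute for the Bézout coefficients:
1 = 77 − 4·19
1 = −4·635 + 33·77
1 = 33·1982 − 103·635
1 = −103·10545 + 548·1982
1 = 548·23072 − 1199·10545
1 = −1199·102833 + 5344·23072
1 = 5344·434404 − 22575·102833
1 = −22575·1840449 + 95644·434404
1 = 95644·4115302 − 213863·1840449
1 = −213863·14186355 + 737233·4115302
1 = 737233·60860722 − 3162795·14186355
So 14186355·(-3162795) ≡ 1 (mod 60860722), giving 14186355⁻¹ ≡ 57697927.
x ≡ 14186355⁻¹·36646877 ≡ 57697927·36646877 ≡ 7836017 (mod 60860722).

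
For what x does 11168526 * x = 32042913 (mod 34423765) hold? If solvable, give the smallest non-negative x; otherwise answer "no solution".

25876908

First find gcd(11168526, 34423765):
34423765 = 3*11168526 + 918187
11168526 = 12*918187 + 150282
918187 = 6*150282 + 16495
150282 = 9*16495 + 1827
16495 = 9*1827 + 52
1827 = 35*52 + 7
52 = 7*7 + 3
7 = 2*3 + 1
3 = 3*1 + 0
gcd = 1, so a unique solution mod 34423765 exists.
Back-substitute for the Bézout coefficients:
1 = 7 − 2·3
1 = −2·52 + 15·7
1 = 15·1827 − 527·52
1 = −527·16495 + 4758·1827
1 = 4758·150282 − 43349·16495
1 = −43349·918187 + 264852·150282
1 = 264852·11168526 − 3221573·918187
1 = −3221573·34423765 + 9929571·11168526
So 11168526·(9929571) ≡ 1 (mod 34423765), giving 11168526⁻¹ ≡ 9929571.
x ≡ 11168526⁻¹·32042913 ≡ 9929571·32042913 ≡ 25876908 (mod 34423765).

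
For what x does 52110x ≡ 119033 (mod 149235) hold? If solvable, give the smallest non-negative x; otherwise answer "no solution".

gcd(52110, 149235):
149235 = 2*52110 + 45015
52110 = 1*45015 + 7095
45015 = 6*7095 + 2445
7095 = 2*2445 + 2205
2445 = 1*2205 + 240
2205 = 9*240 + 45
240 = 5*45 + 15
45 = 3*15 + 0
gcd = 15, but 15 ∤ 119033, so the congruence has no solution.

no solution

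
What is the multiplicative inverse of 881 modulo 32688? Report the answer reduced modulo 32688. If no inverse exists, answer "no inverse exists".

24785

Apply the Euclidean algorithm to 32688 and 881:
32688 = 37*881 + 91
881 = 9*91 + 62
91 = 1*62 + 29
62 = 2*29 + 4
29 = 7*4 + 1
4 = 4*1 + 0
The gcd is 1. Working backward:
1 = 29 − 7·4
1 = −7·62 + 15·29
1 = 15·91 − 22·62
1 = −22·881 + 213·91
1 = 213·32688 − 7903·881
Thus 881·(-7903) ≡ 1 (mod 32688); reducing, -7903 mod 32688 = 24785.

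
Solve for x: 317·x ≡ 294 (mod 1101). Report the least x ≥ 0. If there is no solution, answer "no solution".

963

First find gcd(317, 1101):
1101 = 3×317 + 150
317 = 2×150 + 17
150 = 8×17 + 14
17 = 1×14 + 3
14 = 4×3 + 2
3 = 1×2 + 1
2 = 2×1 + 0
gcd = 1, so a unique solution mod 1101 exists.
Back-substitute for the Bézout coefficients:
1 = 3 − 2
1 = −14 + 5·3
1 = 5·17 − 6·14
1 = −6·150 + 53·17
1 = 53·317 − 112·150
1 = −112·1101 + 389·317
So 317·(389) ≡ 1 (mod 1101), giving 317⁻¹ ≡ 389.
x ≡ 317⁻¹·294 ≡ 389·294 ≡ 963 (mod 1101).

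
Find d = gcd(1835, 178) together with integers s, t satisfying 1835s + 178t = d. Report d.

1

Apply Euclid's algorithm to 1835 and 178:
1835 = 10·178 + 55
178 = 3·55 + 13
55 = 4·13 + 3
13 = 4·3 + 1
3 = 3·1 + 0
gcd(1835, 178) = 1.
Working backward:
1 = 13 − 4·3
1 = −4·55 + 17·13
1 = 17·178 − 55·55
1 = −55·1835 + 567·178
So 1 = (-55)·1835 + (567)·178.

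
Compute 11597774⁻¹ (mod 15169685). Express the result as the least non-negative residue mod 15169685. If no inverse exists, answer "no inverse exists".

3509899

Apply the Euclidean algorithm to 15169685 and 11597774:
15169685 = 1*11597774 + 3571911
11597774 = 3*3571911 + 882041
3571911 = 4*882041 + 43747
882041 = 20*43747 + 7101
43747 = 6*7101 + 1141
7101 = 6*1141 + 255
1141 = 4*255 + 121
255 = 2*121 + 13
121 = 9*13 + 4
13 = 3*4 + 1
4 = 4*1 + 0
gcd = 1, so the inverse exists. Back-substitute:
1 = 13 − 3·4
1 = −3·121 + 28·13
1 = 28·255 − 59·121
1 = −59·1141 + 264·255
1 = 264·7101 − 1643·1141
1 = −1643·43747 + 10122·7101
1 = 10122·882041 − 204083·43747
1 = −204083·3571911 + 826454·882041
1 = 826454·11597774 − 2683445·3571911
1 = −2683445·15169685 + 3509899·11597774
So 11597774·3509899 ≡ 1 (mod 15169685).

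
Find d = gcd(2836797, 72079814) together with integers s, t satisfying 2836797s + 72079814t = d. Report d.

Apply Euclid's algorithm to 72079814 and 2836797:
72079814 = 25×2836797 + 1159889
2836797 = 2×1159889 + 517019
1159889 = 2×517019 + 125851
517019 = 4×125851 + 13615
125851 = 9×13615 + 3316
13615 = 4×3316 + 351
3316 = 9×351 + 157
351 = 2×157 + 37
157 = 4×37 + 9
37 = 4×9 + 1
9 = 9×1 + 0
gcd(2836797, 72079814) = 1.
Express as a combination:
1 = 37 − 4·9
1 = −4·157 + 17·37
1 = 17·351 − 38·157
1 = −38·3316 + 359·351
1 = 359·13615 − 1474·3316
1 = −1474·125851 + 13625·13615
1 = 13625·517019 − 55974·125851
1 = −55974·1159889 + 125573·517019
1 = 125573·2836797 − 307120·1159889
1 = −307120·72079814 + 7803573·2836797
So 1 = (-307120)·72079814 + (7803573)·2836797.

1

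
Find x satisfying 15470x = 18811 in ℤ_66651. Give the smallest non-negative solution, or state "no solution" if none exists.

557

First find gcd(15470, 66651):
66651 = 4×15470 + 4771
15470 = 3×4771 + 1157
4771 = 4×1157 + 143
1157 = 8×143 + 13
143 = 11×13 + 0
gcd = 13 and 13 | 18811, so solutions exist. Divide through by 13: 1190x ≡ 1447 (mod 5127).
Now find 1190⁻¹ mod 5127:
5127 = 4×1190 + 367
1190 = 3×367 + 89
367 = 4×89 + 11
89 = 8×11 + 1
11 = 11×1 + 0
Back-substitute:
1 = 89 − 8·11
1 = −8·367 + 33·89
1 = 33·1190 − 107·367
1 = −107·5127 + 461·1190
So 1190⁻¹ ≡ 461 (mod 5127).
Then x ≡ 461·1447 ≡ 557 (mod 5127); the smallest non-negative solution is x = 557.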